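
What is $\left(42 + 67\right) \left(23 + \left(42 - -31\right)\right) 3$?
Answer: $31392$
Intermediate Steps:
$\left(42 + 67\right) \left(23 + \left(42 - -31\right)\right) 3 = 109 \left(23 + \left(42 + 31\right)\right) 3 = 109 \left(23 + 73\right) 3 = 109 \cdot 96 \cdot 3 = 10464 \cdot 3 = 31392$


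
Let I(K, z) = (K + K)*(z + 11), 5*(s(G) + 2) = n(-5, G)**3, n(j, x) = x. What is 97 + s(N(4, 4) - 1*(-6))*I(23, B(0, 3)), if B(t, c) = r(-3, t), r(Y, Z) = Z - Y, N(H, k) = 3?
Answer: 463521/5 ≈ 92704.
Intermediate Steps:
B(t, c) = 3 + t (B(t, c) = t - 1*(-3) = t + 3 = 3 + t)
s(G) = -2 + G**3/5
I(K, z) = 2*K*(11 + z) (I(K, z) = (2*K)*(11 + z) = 2*K*(11 + z))
97 + s(N(4, 4) - 1*(-6))*I(23, B(0, 3)) = 97 + (-2 + (3 - 1*(-6))**3/5)*(2*23*(11 + (3 + 0))) = 97 + (-2 + (3 + 6)**3/5)*(2*23*(11 + 3)) = 97 + (-2 + (1/5)*9**3)*(2*23*14) = 97 + (-2 + (1/5)*729)*644 = 97 + (-2 + 729/5)*644 = 97 + (719/5)*644 = 97 + 463036/5 = 463521/5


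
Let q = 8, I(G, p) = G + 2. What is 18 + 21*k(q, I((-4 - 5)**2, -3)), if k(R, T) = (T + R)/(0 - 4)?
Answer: -1839/4 ≈ -459.75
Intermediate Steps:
I(G, p) = 2 + G
k(R, T) = -R/4 - T/4 (k(R, T) = (R + T)/(-4) = (R + T)*(-1/4) = -R/4 - T/4)
18 + 21*k(q, I((-4 - 5)**2, -3)) = 18 + 21*(-1/4*8 - (2 + (-4 - 5)**2)/4) = 18 + 21*(-2 - (2 + (-9)**2)/4) = 18 + 21*(-2 - (2 + 81)/4) = 18 + 21*(-2 - 1/4*83) = 18 + 21*(-2 - 83/4) = 18 + 21*(-91/4) = 18 - 1911/4 = -1839/4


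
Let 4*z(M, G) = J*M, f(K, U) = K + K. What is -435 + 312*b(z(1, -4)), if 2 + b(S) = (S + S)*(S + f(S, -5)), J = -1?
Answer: -942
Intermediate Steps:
f(K, U) = 2*K
z(M, G) = -M/4 (z(M, G) = (-M)/4 = -M/4)
b(S) = -2 + 6*S**2 (b(S) = -2 + (S + S)*(S + 2*S) = -2 + (2*S)*(3*S) = -2 + 6*S**2)
-435 + 312*b(z(1, -4)) = -435 + 312*(-2 + 6*(-1/4*1)**2) = -435 + 312*(-2 + 6*(-1/4)**2) = -435 + 312*(-2 + 6*(1/16)) = -435 + 312*(-2 + 3/8) = -435 + 312*(-13/8) = -435 - 507 = -942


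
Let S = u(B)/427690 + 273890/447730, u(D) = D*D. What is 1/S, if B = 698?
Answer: 9574482185/16763793051 ≈ 0.57114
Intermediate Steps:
u(D) = D**2
S = 16763793051/9574482185 (S = 698**2/427690 + 273890/447730 = 487204*(1/427690) + 273890*(1/447730) = 243602/213845 + 27389/44773 = 16763793051/9574482185 ≈ 1.7509)
1/S = 1/(16763793051/9574482185) = 9574482185/16763793051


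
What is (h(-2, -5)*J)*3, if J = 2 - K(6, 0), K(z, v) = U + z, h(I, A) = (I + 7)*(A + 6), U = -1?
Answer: -45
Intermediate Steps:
h(I, A) = (6 + A)*(7 + I) (h(I, A) = (7 + I)*(6 + A) = (6 + A)*(7 + I))
K(z, v) = -1 + z
J = -3 (J = 2 - (-1 + 6) = 2 - 1*5 = 2 - 5 = -3)
(h(-2, -5)*J)*3 = ((42 + 6*(-2) + 7*(-5) - 5*(-2))*(-3))*3 = ((42 - 12 - 35 + 10)*(-3))*3 = (5*(-3))*3 = -15*3 = -45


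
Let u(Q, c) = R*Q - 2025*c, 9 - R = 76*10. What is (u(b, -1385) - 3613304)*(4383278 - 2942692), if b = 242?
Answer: -1426786626706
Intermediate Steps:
R = -751 (R = 9 - 76*10 = 9 - 1*760 = 9 - 760 = -751)
u(Q, c) = -2025*c - 751*Q (u(Q, c) = -751*Q - 2025*c = -2025*c - 751*Q)
(u(b, -1385) - 3613304)*(4383278 - 2942692) = ((-2025*(-1385) - 751*242) - 3613304)*(4383278 - 2942692) = ((2804625 - 181742) - 3613304)*1440586 = (2622883 - 3613304)*1440586 = -990421*1440586 = -1426786626706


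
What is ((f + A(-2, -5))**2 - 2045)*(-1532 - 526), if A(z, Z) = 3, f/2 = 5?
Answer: 3860808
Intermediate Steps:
f = 10 (f = 2*5 = 10)
((f + A(-2, -5))**2 - 2045)*(-1532 - 526) = ((10 + 3)**2 - 2045)*(-1532 - 526) = (13**2 - 2045)*(-2058) = (169 - 2045)*(-2058) = -1876*(-2058) = 3860808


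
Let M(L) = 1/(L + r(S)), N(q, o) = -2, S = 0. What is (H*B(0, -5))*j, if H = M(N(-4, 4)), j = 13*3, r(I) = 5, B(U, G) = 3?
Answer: 39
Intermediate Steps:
M(L) = 1/(5 + L) (M(L) = 1/(L + 5) = 1/(5 + L))
j = 39
H = 1/3 (H = 1/(5 - 2) = 1/3 ≈ 0.33333)
(H*B(0, -5))*j = ((1/3)*3)*39 = 1*39 = 39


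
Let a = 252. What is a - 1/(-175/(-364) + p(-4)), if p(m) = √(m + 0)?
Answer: 2881832/11441 + 5408*I/11441 ≈ 251.89 + 0.47269*I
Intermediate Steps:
p(m) = √m
a - 1/(-175/(-364) + p(-4)) = 252 - 1/(-175/(-364) + √(-4)) = 252 - 1/(-175*(-1/364) + 2*I) = 252 - 1/(25/52 + 2*I) = 252 - 2704*(25/52 - 2*I)/11441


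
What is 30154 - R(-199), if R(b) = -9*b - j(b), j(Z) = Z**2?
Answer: 67964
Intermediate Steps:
R(b) = -b**2 - 9*b (R(b) = -9*b - b**2 = -b**2 - 9*b)
30154 - R(-199) = 30154 - (-199)*(-9 - 1*(-199)) = 30154 - (-199)*(-9 + 199) = 30154 - (-199)*190 = 30154 - 1*(-37810) = 30154 + 37810 = 67964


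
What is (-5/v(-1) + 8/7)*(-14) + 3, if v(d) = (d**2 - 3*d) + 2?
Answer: -4/3 ≈ -1.3333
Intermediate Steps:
v(d) = 2 + d**2 - 3*d
(-5/v(-1) + 8/7)*(-14) + 3 = (-5/(2 + (-1)**2 - 3*(-1)) + 8/7)*(-14) + 3 = (-5/(2 + 1 + 3) + 8*(1/7))*(-14) + 3 = (-5/6 + 8/7)*(-14) + 3 = (13/42)*(-14) + 3 = -13/3 + 3 = -4/3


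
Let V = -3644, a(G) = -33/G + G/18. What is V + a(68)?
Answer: -2228113/612 ≈ -3640.7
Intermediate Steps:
a(G) = -33/G + G/18 (a(G) = -33/G + G*(1/18) = -33/G + G/18)
V + a(68) = -3644 + (-33/68 + (1/18)*68) = -3644 + (-33*1/68 + 34/9) = -3644 + (-33/68 + 34/9) = -3644 + 2015/612 = -2228113/612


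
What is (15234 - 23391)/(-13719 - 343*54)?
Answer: 2719/10747 ≈ 0.25300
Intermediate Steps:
(15234 - 23391)/(-13719 - 343*54) = -8157/(-13719 - 18522) = -8157/(-32241) = -8157*(-1/32241) = 2719/10747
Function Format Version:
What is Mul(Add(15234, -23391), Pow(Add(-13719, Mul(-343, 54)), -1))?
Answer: Rational(2719, 10747) ≈ 0.25300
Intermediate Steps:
Mul(Add(15234, -23391), Pow(Add(-13719, Mul(-343, 54)), -1)) = Mul(-8157, Pow(Add(-13719, -18522), -1)) = Mul(-8157, Pow(-32241, -1)) = Mul(-8157, Rational(-1, 32241)) = Rational(2719, 10747)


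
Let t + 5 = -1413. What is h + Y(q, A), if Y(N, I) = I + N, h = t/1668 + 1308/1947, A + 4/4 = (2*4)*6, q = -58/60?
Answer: 62049403/1353165 ≈ 45.855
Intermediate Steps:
t = -1418 (t = -5 - 1413 = -1418)
q = -29/30 (q = -58*1/60 = -29/30 ≈ -0.96667)
A = 47 (A = -1 + (2*4)*6 = -1 + 8*6 = -1 + 48 = 47)
h = -96517/541266 (h = -1418/1668 + 1308/1947 = -1418*1/1668 + 1308*(1/1947) = -709/834 + 436/649 = -96517/541266 ≈ -0.17832)
h + Y(q, A) = -96517/541266 + (47 - 29/30) = -96517/541266 + 1381/30 = 62049403/1353165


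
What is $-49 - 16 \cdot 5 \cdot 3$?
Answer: $-289$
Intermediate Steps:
$-49 - 16 \cdot 5 \cdot 3 = -49 - 240 = -289$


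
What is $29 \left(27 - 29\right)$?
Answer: $-58$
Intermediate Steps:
$29 \left(27 - 29\right) = 29 \left(-2\right) = -58$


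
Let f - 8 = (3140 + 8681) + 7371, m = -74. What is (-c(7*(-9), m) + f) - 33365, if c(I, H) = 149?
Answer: -14314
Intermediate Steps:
f = 19200 (f = 8 + ((3140 + 8681) + 7371) = 8 + (11821 + 7371) = 8 + 19192 = 19200)
(-c(7*(-9), m) + f) - 33365 = (-1*149 + 19200) - 33365 = (-149 + 19200) - 33365 = 19051 - 33365 = -14314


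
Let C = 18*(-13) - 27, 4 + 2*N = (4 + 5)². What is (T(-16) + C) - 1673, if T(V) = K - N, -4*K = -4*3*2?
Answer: -3933/2 ≈ -1966.5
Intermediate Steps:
K = 6 (K = -(-4*3)*2/4 = -(-3)*2 = -¼*(-24) = 6)
N = 77/2 (N = -2 + (4 + 5)²/2 = -2 + (½)*9² = -2 + (½)*81 = -2 + 81/2 = 77/2 ≈ 38.500)
T(V) = -65/2 (T(V) = 6 - 1*77/2 = 6 - 77/2 = -65/2)
C = -261 (C = -234 - 27 = -261)
(T(-16) + C) - 1673 = (-65/2 - 261) - 1673 = -587/2 - 1673 = -3933/2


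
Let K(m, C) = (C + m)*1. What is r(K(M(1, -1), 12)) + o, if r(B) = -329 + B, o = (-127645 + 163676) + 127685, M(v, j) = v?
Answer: 163400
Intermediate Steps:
K(m, C) = C + m
o = 163716 (o = 36031 + 127685 = 163716)
r(K(M(1, -1), 12)) + o = (-329 + (12 + 1)) + 163716 = (-329 + 13) + 163716 = -316 + 163716 = 163400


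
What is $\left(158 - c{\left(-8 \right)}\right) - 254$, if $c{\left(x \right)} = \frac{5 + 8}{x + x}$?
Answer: $- \frac{1523}{16} \approx -95.188$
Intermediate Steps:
$c{\left(x \right)} = \frac{13}{2 x}$
$\left(158 - c{\left(-8 \right)}\right) - 254 = \left(158 - \frac{13}{2 \left(-8\right)}\right) - 254 = \left(158 - \frac{13}{2} \left(- \frac{1}{8}\right)\right) - 254 = \left(158 - - \frac{13}{16}\right) - 254 = \left(158 + \frac{13}{16}\right) - 254 = \frac{2541}{16} - 254 = - \frac{1523}{16}$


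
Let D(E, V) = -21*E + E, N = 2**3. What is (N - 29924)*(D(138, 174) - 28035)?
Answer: 921263220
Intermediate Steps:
N = 8
D(E, V) = -20*E
(N - 29924)*(D(138, 174) - 28035) = (8 - 29924)*(-20*138 - 28035) = -29916*(-2760 - 28035) = -29916*(-30795) = 921263220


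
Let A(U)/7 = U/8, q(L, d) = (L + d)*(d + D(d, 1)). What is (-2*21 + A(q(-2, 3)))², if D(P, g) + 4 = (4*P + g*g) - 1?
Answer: 67081/64 ≈ 1048.1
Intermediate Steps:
D(P, g) = -5 + g² + 4*P (D(P, g) = -4 + ((4*P + g*g) - 1) = -4 + ((4*P + g²) - 1) = -4 + ((g² + 4*P) - 1) = -4 + (-1 + g² + 4*P) = -5 + g² + 4*P)
q(L, d) = (-4 + 5*d)*(L + d) (q(L, d) = (L + d)*(d + (-5 + 1² + 4*d)) = (L + d)*(d + (-5 + 1 + 4*d)) = (L + d)*(d + (-4 + 4*d)) = (L + d)*(-4 + 5*d) = (-4 + 5*d)*(L + d))
A(U) = 7*U/8 (A(U) = 7*(U/8) = 7*U/8)
(-2*21 + A(q(-2, 3)))² = (-2*21 + 7*(-4*(-2) - 4*3 + 5*3² + 5*(-2)*3)/8)² = (-42 + 7*(8 - 12 + 5*9 - 30)/8)² = (-42 + 7*(8 - 12 + 45 - 30)/8)² = (-42 + (7/8)*11)² = (-42 + 77/8)² = (-259/8)² = 67081/64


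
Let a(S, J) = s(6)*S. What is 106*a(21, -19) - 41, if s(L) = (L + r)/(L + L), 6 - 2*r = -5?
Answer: 8369/4 ≈ 2092.3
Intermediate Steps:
r = 11/2 (r = 3 - ½*(-5) = 3 + 5/2 = 11/2 ≈ 5.5000)
s(L) = (11/2 + L)/(2*L) (s(L) = (L + 11/2)/(L + L) = (11/2 + L)/((2*L)) = (11/2 + L)*(1/(2*L)) = (11/2 + L)/(2*L))
a(S, J) = 23*S/24 (a(S, J) = ((¼)*(11 + 2*6)/6)*S = ((¼)*(⅙)*(11 + 12))*S = ((¼)*(⅙)*23)*S = 23*S/24)
106*a(21, -19) - 41 = 106*((23/24)*21) - 41 = 106*(161/8) - 41 = 8533/4 - 41 = 8369/4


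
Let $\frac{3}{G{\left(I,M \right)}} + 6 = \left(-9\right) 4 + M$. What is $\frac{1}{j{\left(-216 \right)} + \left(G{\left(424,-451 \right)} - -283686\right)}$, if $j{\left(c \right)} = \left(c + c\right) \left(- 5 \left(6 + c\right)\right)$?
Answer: $- \frac{493}{83767605} \approx -5.8853 \cdot 10^{-6}$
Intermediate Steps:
$j{\left(c \right)} = 2 c \left(-30 - 5 c\right)$
$G{\left(I,M \right)} = \frac{3}{-42 + M}$ ($G{\left(I,M \right)} = \frac{3}{-6 + \left(\left(-9\right) 4 + M\right)} = \frac{3}{-6 + \left(-36 + M\right)} = \frac{3}{-42 + M}$)
$\frac{1}{j{\left(-216 \right)} + \left(G{\left(424,-451 \right)} - -283686\right)} = \frac{1}{\left(-10\right) \left(-216\right) \left(6 - 216\right) + \left(\frac{3}{-42 - 451} - -283686\right)} = \frac{1}{\left(-10\right) \left(-216\right) \left(-210\right) + \left(\frac{3}{-493} + 283686\right)} = \frac{1}{-453600 + \left(3 \left(- \frac{1}{493}\right) + 283686\right)} = \frac{1}{-453600 + \left(- \frac{3}{493} + 283686\right)} = \frac{1}{-453600 + \frac{139857195}{493}} = \frac{1}{- \frac{83767605}{493}} = - \frac{493}{83767605}$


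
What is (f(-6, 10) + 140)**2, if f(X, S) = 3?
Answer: 20449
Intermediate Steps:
(f(-6, 10) + 140)**2 = (3 + 140)**2 = 143**2 = 20449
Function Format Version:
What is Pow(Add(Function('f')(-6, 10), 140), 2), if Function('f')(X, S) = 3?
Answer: 20449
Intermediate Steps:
Pow(Add(Function('f')(-6, 10), 140), 2) = Pow(Add(3, 140), 2) = Pow(143, 2) = 20449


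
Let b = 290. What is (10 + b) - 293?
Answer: 7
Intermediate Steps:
(10 + b) - 293 = (10 + 290) - 293 = 300 - 293 = 7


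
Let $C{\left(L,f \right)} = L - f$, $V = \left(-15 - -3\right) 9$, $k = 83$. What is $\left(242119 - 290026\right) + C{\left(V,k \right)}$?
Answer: $-48098$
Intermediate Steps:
$V = -108$ ($V = \left(-15 + 3\right) 9 = \left(-12\right) 9 = -108$)
$\left(242119 - 290026\right) + C{\left(V,k \right)} = \left(242119 - 290026\right) - 191 = -47907 - 191 = -48098$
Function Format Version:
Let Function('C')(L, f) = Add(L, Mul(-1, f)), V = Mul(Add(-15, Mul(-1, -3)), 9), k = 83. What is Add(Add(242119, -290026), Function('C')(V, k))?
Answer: -48098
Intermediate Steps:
V = -108 (V = Mul(Add(-15, 3), 9) = Mul(-12, 9) = -108)
Add(Add(242119, -290026), Function('C')(V, k)) = Add(Add(242119, -290026), Add(-108, Mul(-1, 83))) = Add(-47907, Add(-108, -83)) = Add(-47907, -191) = -48098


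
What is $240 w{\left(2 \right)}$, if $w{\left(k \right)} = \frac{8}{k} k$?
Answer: $1920$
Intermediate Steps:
$w{\left(k \right)} = 8$
$240 w{\left(2 \right)} = 240 \cdot 8 = 1920$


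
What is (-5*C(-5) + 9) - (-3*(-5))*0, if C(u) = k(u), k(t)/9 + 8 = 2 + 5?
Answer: 54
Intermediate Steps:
k(t) = -9 (k(t) = -72 + 9*(2 + 5) = -72 + 9*7 = -72 + 63 = -9)
C(u) = -9
(-5*C(-5) + 9) - (-3*(-5))*0 = (-5*(-9) + 9) - (-3*(-5))*0 = (45 + 9) - 15*0 = 54 - 1*0 = 54 + 0 = 54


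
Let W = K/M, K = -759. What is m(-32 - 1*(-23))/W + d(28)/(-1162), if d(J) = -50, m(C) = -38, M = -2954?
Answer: -65199437/440979 ≈ -147.85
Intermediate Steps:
W = 759/2954 (W = -759/(-2954) = -759*(-1/2954) = 759/2954 ≈ 0.25694)
m(-32 - 1*(-23))/W + d(28)/(-1162) = -38/759/2954 - 50/(-1162) = -38*2954/759 - 50*(-1/1162) = -112252/759 + 25/581 = -65199437/440979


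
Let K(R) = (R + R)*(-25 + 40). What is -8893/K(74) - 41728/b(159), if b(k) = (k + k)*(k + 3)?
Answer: -45897329/9530460 ≈ -4.8159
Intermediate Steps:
b(k) = 2*k*(3 + k) (b(k) = (2*k)*(3 + k) = 2*k*(3 + k))
K(R) = 30*R (K(R) = (2*R)*15 = 30*R)
-8893/K(74) - 41728/b(159) = -8893/(30*74) - 41728*1/(318*(3 + 159)) = -8893/2220 - 41728/(2*159*162) = -8893*1/2220 - 41728/51516 = -8893/2220 - 41728*1/51516 = -8893/2220 - 10432/12879 = -45897329/9530460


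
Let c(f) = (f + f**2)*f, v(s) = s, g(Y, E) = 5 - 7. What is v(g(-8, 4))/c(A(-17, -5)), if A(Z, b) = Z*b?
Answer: -1/310675 ≈ -3.2188e-6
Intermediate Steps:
g(Y, E) = -2
c(f) = f*(f + f**2)
v(g(-8, 4))/c(A(-17, -5)) = -2*1/(7225*(1 - 17*(-5))) = -2*1/(7225*(1 + 85)) = -2/(7225*86) = -2/621350 = -2*1/621350 = -1/310675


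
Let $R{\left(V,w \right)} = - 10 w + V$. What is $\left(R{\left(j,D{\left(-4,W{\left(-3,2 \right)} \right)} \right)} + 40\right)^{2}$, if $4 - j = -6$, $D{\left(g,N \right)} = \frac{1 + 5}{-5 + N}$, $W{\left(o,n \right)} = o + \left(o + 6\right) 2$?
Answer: $6400$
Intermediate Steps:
$W{\left(o,n \right)} = 12 + 3 o$ ($W{\left(o,n \right)} = o + \left(6 + o\right) 2 = o + \left(12 + 2 o\right) = 12 + 3 o$)
$D{\left(g,N \right)} = \frac{6}{-5 + N}$
$j = 10$ ($j = 4 - -6 = 4 + 6 = 10$)
$R{\left(V,w \right)} = V - 10 w$
$\left(R{\left(j,D{\left(-4,W{\left(-3,2 \right)} \right)} \right)} + 40\right)^{2} = \left(\left(10 - 10 \frac{6}{-5 + \left(12 + 3 \left(-3\right)\right)}\right) + 40\right)^{2} = \left(\left(10 - 10 \frac{6}{-5 + \left(12 - 9\right)}\right) + 40\right)^{2} = \left(\left(10 - 10 \frac{6}{-5 + 3}\right) + 40\right)^{2} = \left(\left(10 - 10 \frac{6}{-2}\right) + 40\right)^{2} = \left(\left(10 - 10 \cdot 6 \left(- \frac{1}{2}\right)\right) + 40\right)^{2} = \left(\left(10 - -30\right) + 40\right)^{2} = \left(\left(10 + 30\right) + 40\right)^{2} = \left(40 + 40\right)^{2} = 80^{2} = 6400$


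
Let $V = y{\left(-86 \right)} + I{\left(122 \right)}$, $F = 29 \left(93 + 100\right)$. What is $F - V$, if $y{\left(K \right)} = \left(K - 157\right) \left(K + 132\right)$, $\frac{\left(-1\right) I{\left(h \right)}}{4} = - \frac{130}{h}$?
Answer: $\frac{1023015}{61} \approx 16771.0$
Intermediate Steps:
$I{\left(h \right)} = \frac{520}{h}$ ($I{\left(h \right)} = - 4 \left(- \frac{130}{h}\right) = \frac{520}{h}$)
$y{\left(K \right)} = \left(-157 + K\right) \left(132 + K\right)$
$F = 5597$ ($F = 29 \cdot 193 = 5597$)
$V = - \frac{681598}{61}$ ($V = \left(-20724 + \left(-86\right)^{2} - -2150\right) + \frac{520}{122} = \left(-20724 + 7396 + 2150\right) + 520 \cdot \frac{1}{122} = -11178 + \frac{260}{61} = - \frac{681598}{61} \approx -11174.0$)
$F - V = 5597 - - \frac{681598}{61} = 5597 + \frac{681598}{61} = \frac{1023015}{61}$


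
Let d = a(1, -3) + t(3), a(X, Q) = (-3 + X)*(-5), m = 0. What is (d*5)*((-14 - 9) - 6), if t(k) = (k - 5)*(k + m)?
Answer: -580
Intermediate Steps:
a(X, Q) = 15 - 5*X
t(k) = k*(-5 + k) (t(k) = (k - 5)*(k + 0) = (-5 + k)*k = k*(-5 + k))
d = 4 (d = (15 - 5*1) + 3*(-5 + 3) = (15 - 5) + 3*(-2) = 10 - 6 = 4)
(d*5)*((-14 - 9) - 6) = (4*5)*((-14 - 9) - 6) = 20*(-23 - 6) = 20*(-29) = -580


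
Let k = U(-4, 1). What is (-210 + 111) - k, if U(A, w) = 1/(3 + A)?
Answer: -98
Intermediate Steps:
k = -1 (k = 1/(3 - 4) = 1/(-1) = -1)
(-210 + 111) - k = (-210 + 111) - 1*(-1) = -99 + 1 = -98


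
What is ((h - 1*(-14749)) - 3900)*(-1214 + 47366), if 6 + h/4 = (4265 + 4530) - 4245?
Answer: 1339561800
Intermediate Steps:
h = 18176 (h = -24 + 4*((4265 + 4530) - 4245) = -24 + 4*(8795 - 4245) = -24 + 4*4550 = -24 + 18200 = 18176)
((h - 1*(-14749)) - 3900)*(-1214 + 47366) = ((18176 - 1*(-14749)) - 3900)*(-1214 + 47366) = ((18176 + 14749) - 3900)*46152 = (32925 - 3900)*46152 = 29025*46152 = 1339561800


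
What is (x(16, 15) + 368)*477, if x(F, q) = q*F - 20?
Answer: 280476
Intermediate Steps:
x(F, q) = -20 + F*q (x(F, q) = F*q - 20 = -20 + F*q)
(x(16, 15) + 368)*477 = ((-20 + 16*15) + 368)*477 = ((-20 + 240) + 368)*477 = (220 + 368)*477 = 588*477 = 280476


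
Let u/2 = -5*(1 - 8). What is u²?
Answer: 4900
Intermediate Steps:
u = 70 (u = 2*(-5*(1 - 8)) = 2*(-5*(-7)) = 2*35 = 70)
u² = 70² = 4900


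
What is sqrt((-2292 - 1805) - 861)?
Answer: I*sqrt(4958) ≈ 70.413*I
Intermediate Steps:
sqrt((-2292 - 1805) - 861) = sqrt(-4097 - 861) = sqrt(-4958) = I*sqrt(4958)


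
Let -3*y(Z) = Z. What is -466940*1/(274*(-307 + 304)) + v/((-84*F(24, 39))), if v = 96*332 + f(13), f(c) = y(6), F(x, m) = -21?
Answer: 70823275/120834 ≈ 586.12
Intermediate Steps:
y(Z) = -Z/3
f(c) = -2 (f(c) = -⅓*6 = -2)
v = 31870 (v = 96*332 - 2 = 31872 - 2 = 31870)
-466940*1/(274*(-307 + 304)) + v/((-84*F(24, 39))) = -466940*1/(274*(-307 + 304)) + 31870/((-84*(-21))) = -466940/((-3*274)) + 31870/1764 = -466940/(-822) + 31870*(1/1764) = -466940*(-1/822) + 15935/882 = 233470/411 + 15935/882 = 70823275/120834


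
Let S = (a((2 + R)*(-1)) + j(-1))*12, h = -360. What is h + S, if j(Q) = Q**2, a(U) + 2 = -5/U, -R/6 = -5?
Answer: -2961/8 ≈ -370.13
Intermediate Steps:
R = 30 (R = -6*(-5) = 30)
a(U) = -2 - 5/U
S = -81/8 (S = ((-2 - 5*(-1/(2 + 30))) + (-1)**2)*12 = ((-2 - 5/(32*(-1))) + 1)*12 = ((-2 - 5/(-32)) + 1)*12 = ((-2 - 5*(-1/32)) + 1)*12 = ((-2 + 5/32) + 1)*12 = (-59/32 + 1)*12 = -27/32*12 = -81/8 ≈ -10.125)
h + S = -360 - 81/8 = -2961/8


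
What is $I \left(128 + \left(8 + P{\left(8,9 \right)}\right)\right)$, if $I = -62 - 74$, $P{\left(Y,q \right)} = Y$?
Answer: $-19584$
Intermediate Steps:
$I = -136$
$I \left(128 + \left(8 + P{\left(8,9 \right)}\right)\right) = - 136 \left(128 + \left(8 + 8\right)\right) = - 136 \left(128 + 16\right) = \left(-136\right) 144 = -19584$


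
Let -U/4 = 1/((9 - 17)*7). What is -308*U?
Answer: -22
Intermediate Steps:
U = 1/14 (U = -4/((9 - 17)*7) = -4/((-8)*7) = -(-1)/(2*7) = -4*(-1/56) = 1/14 ≈ 0.071429)
-308*U = -308*1/14 = -22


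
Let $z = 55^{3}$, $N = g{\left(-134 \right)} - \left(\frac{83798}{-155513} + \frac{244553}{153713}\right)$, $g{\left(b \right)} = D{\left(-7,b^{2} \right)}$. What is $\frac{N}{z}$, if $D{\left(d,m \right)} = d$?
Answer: $- \frac{192480917098}{3977089520317375} \approx -4.8397 \cdot 10^{-5}$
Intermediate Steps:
$g{\left(b \right)} = -7$
$N = - \frac{192480917098}{23904369769}$ ($N = -7 - \left(\frac{83798}{-155513} + \frac{244553}{153713}\right) = -7 - \left(83798 \left(- \frac{1}{155513}\right) + 244553 \cdot \frac{1}{153713}\right) = -7 - \left(- \frac{83798}{155513} + \frac{244553}{153713}\right) = -7 - \frac{25150328715}{23904369769} = - \frac{192480917098}{23904369769} \approx -8.0521$)
$z = 166375$
$\frac{N}{z} = - \frac{192480917098}{23904369769 \cdot 166375} = \left(- \frac{192480917098}{23904369769}\right) \frac{1}{166375} = - \frac{192480917098}{3977089520317375}$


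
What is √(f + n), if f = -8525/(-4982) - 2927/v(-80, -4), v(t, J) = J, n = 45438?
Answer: √1145990625549/4982 ≈ 214.88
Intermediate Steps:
f = 7308207/9964 (f = -8525/(-4982) - 2927/(-4) = -8525*(-1/4982) - 2927*(-¼) = 8525/4982 + 2927/4 = 7308207/9964 ≈ 733.46)
√(f + n) = √(7308207/9964 + 45438) = √(460052439/9964) = √1145990625549/4982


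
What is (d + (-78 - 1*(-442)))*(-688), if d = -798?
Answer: 298592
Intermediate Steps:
(d + (-78 - 1*(-442)))*(-688) = (-798 + (-78 - 1*(-442)))*(-688) = (-798 + (-78 + 442))*(-688) = (-798 + 364)*(-688) = -434*(-688) = 298592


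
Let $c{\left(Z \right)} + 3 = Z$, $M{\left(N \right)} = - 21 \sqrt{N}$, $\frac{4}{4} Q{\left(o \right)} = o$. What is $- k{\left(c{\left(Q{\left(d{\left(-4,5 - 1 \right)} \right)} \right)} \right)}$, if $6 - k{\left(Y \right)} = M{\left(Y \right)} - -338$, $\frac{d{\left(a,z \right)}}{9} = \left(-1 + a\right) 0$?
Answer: $332 - 21 i \sqrt{3} \approx 332.0 - 36.373 i$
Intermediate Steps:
$d{\left(a,z \right)} = 0$ ($d{\left(a,z \right)} = 9 \left(-1 + a\right) 0 = 9 \cdot 0 = 0$)
$Q{\left(o \right)} = o$
$c{\left(Z \right)} = -3 + Z$
$k{\left(Y \right)} = -332 + 21 \sqrt{Y}$ ($k{\left(Y \right)} = 6 - \left(- 21 \sqrt{Y} - -338\right) = 6 - \left(- 21 \sqrt{Y} + 338\right) = 6 - \left(338 - 21 \sqrt{Y}\right) = 6 + \left(-338 + 21 \sqrt{Y}\right) = -332 + 21 \sqrt{Y}$)
$- k{\left(c{\left(Q{\left(d{\left(-4,5 - 1 \right)} \right)} \right)} \right)} = - (-332 + 21 \sqrt{-3 + 0}) = - (-332 + 21 \sqrt{-3}) = - (-332 + 21 i \sqrt{3}) = 332 - 21 i \sqrt{3}$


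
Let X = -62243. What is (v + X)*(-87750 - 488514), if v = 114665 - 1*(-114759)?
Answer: -96340391784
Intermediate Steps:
v = 229424 (v = 114665 + 114759 = 229424)
(v + X)*(-87750 - 488514) = (229424 - 62243)*(-87750 - 488514) = 167181*(-576264) = -96340391784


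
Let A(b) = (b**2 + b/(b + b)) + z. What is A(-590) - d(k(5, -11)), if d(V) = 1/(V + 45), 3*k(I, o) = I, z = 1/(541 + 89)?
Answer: 87721321/252 ≈ 3.4810e+5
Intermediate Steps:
z = 1/630 ≈ 0.0015873
k(I, o) = I/3
d(V) = 1/(45 + V)
A(b) = 158/315 + b**2 (A(b) = (b**2 + b/(b + b)) + 1/630 = (b**2 + b/((2*b))) + 1/630 = (b**2 + (1/(2*b))*b) + 1/630 = (b**2 + 1/2) + 1/630 = (1/2 + b**2) + 1/630 = 158/315 + b**2)
A(-590) - d(k(5, -11)) = (158/315 + (-590)**2) - 1/(45 + (1/3)*5) = (158/315 + 348100) - 1/(45 + 5/3) = 109651658/315 - 1/140/3 = 109651658/315 - 1*3/140 = 109651658/315 - 3/140 = 87721321/252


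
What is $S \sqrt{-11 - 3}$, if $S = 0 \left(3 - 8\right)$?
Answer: $0$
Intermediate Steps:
$S = 0$ ($S = 0 \left(3 - 8\right) = 0 \left(-5\right) = 0$)
$S \sqrt{-11 - 3} = 0 \sqrt{-11 - 3} = 0 \sqrt{-14} = 0 i \sqrt{14} = 0$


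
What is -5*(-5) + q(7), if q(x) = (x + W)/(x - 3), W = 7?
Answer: 57/2 ≈ 28.500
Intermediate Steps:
q(x) = (7 + x)/(-3 + x) (q(x) = (x + 7)/(x - 3) = (7 + x)/(-3 + x))
-5*(-5) + q(7) = -5*(-5) + (7 + 7)/(-3 + 7) = 25 + 14/4 = 25 + (¼)*14 = 25 + 7/2 = 57/2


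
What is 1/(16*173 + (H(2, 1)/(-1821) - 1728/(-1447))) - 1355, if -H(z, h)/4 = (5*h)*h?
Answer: -9887187982633/7296819644 ≈ -1355.0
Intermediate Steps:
H(z, h) = -20*h² (H(z, h) = -4*5*h*h = -20*h²)
1/(16*173 + (H(2, 1)/(-1821) - 1728/(-1447))) - 1355 = 1/(16*173 + (-20*1²/(-1821) - 1728/(-1447))) - 1355 = 1/(2768 + (-20*1*(-1/1821) - 1728*(-1/1447))) - 1355 = 1/(2768 + (-20*(-1/1821) + 1728/1447)) - 1355 = 1/(2768 + (20/1821 + 1728/1447)) - 1355 = 1/(2768 + 3175628/2634987) - 1355 = 1/(7296819644/2634987) - 1355 = 2634987/7296819644 - 1355 = -9887187982633/7296819644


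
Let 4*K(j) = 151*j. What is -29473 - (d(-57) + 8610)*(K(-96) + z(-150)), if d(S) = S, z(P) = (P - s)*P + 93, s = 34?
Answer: -205891630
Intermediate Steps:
z(P) = 93 + P*(-34 + P) (z(P) = (P - 1*34)*P + 93 = (P - 34)*P + 93 = (-34 + P)*P + 93 = P*(-34 + P) + 93 = 93 + P*(-34 + P))
K(j) = 151*j/4 (K(j) = (151*j)/4 = 151*j/4)
-29473 - (d(-57) + 8610)*(K(-96) + z(-150)) = -29473 - (-57 + 8610)*((151/4)*(-96) + (93 + (-150)² - 34*(-150))) = -29473 - 8553*(-3624 + (93 + 22500 + 5100)) = -29473 - 8553*(-3624 + 27693) = -29473 - 8553*24069 = -29473 - 1*205862157 = -29473 - 205862157 = -205891630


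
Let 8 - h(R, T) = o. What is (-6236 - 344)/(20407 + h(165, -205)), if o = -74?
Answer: -940/2927 ≈ -0.32115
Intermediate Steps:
h(R, T) = 82 (h(R, T) = 8 - 1*(-74) = 8 + 74 = 82)
(-6236 - 344)/(20407 + h(165, -205)) = (-6236 - 344)/(20407 + 82) = -6580/20489 = -6580*1/20489 = -940/2927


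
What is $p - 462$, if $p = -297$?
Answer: $-759$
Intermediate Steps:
$p - 462 = -297 - 462 = -759$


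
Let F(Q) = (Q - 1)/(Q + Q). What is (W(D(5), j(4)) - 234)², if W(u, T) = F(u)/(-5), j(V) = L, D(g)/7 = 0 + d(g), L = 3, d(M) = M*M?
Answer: 41958196569/765625 ≈ 54803.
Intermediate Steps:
d(M) = M²
F(Q) = (-1 + Q)/(2*Q) (F(Q) = (-1 + Q)/((2*Q)) = (-1 + Q)*(1/(2*Q)) = (-1 + Q)/(2*Q))
D(g) = 7*g² (D(g) = 7*(0 + g²) = 7*g²)
j(V) = 3
W(u, T) = -(-1 + u)/(10*u) (W(u, T) = ((-1 + u)/(2*u))/(-5) = ((-1 + u)/(2*u))*(-⅕) = -(-1 + u)/(10*u))
(W(D(5), j(4)) - 234)² = ((1 - 7*5²)/(10*((7*5²))) - 234)² = ((1 - 7*25)/(10*((7*25))) - 234)² = ((⅒)*(1 - 1*175)/175 - 234)² = ((⅒)*(1/175)*(1 - 175) - 234)² = ((⅒)*(1/175)*(-174) - 234)² = (-87/875 - 234)² = (-204837/875)² = 41958196569/765625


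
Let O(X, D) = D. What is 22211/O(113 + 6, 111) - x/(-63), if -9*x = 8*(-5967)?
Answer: 73631/259 ≈ 284.29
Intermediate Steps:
x = 5304 (x = -8*(-5967)/9 = -1/9*(-47736) = 5304)
22211/O(113 + 6, 111) - x/(-63) = 22211/111 - 1*5304/(-63) = 22211*(1/111) - 5304*(-1/63) = 22211/111 + 1768/21 = 73631/259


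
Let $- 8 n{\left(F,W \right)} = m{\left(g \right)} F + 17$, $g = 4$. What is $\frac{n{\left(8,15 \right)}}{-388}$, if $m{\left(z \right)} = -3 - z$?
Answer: $- \frac{39}{3104} \approx -0.012564$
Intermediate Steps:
$n{\left(F,W \right)} = - \frac{17}{8} + \frac{7 F}{8}$ ($n{\left(F,W \right)} = - \frac{\left(-3 - 4\right) F + 17}{8} = - \frac{- 7 F + 17}{8} = - \frac{17 - 7 F}{8} = - \frac{17}{8} + \frac{7 F}{8}$)
$\frac{n{\left(8,15 \right)}}{-388} = \frac{- \frac{17}{8} + \frac{7}{8} \cdot 8}{-388} = \left(- \frac{17}{8} + 7\right) \left(- \frac{1}{388}\right) = \frac{39}{8} \left(- \frac{1}{388}\right) = - \frac{39}{3104}$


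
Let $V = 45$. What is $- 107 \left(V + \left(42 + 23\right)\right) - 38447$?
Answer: $-50217$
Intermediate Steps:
$- 107 \left(V + \left(42 + 23\right)\right) - 38447 = - 107 \left(45 + \left(42 + 23\right)\right) - 38447 = - 107 \left(45 + 65\right) - 38447 = \left(-107\right) 110 - 38447 = -11770 - 38447 = -50217$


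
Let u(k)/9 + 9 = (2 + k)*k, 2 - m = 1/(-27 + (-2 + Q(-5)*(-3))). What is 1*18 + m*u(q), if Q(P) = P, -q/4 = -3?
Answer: 41751/14 ≈ 2982.2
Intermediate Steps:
q = 12 (q = -4*(-3) = 12)
m = 29/14 (m = 2 - 1/(-27 + (-2 - 5*(-3))) = 2 - 1/(-27 + (-2 + 15)) = 2 - 1/(-27 + 13) = 2 - 1/(-14) = 2 - 1*(-1/14) = 2 + 1/14 = 29/14 ≈ 2.0714)
u(k) = -81 + 9*k*(2 + k) (u(k) = -81 + 9*((2 + k)*k) = -81 + 9*(k*(2 + k)) = -81 + 9*k*(2 + k))
1*18 + m*u(q) = 1*18 + 29*(-81 + 9*12**2 + 18*12)/14 = 18 + 29*(-81 + 9*144 + 216)/14 = 18 + 29*(-81 + 1296 + 216)/14 = 18 + (29/14)*1431 = 18 + 41499/14 = 41751/14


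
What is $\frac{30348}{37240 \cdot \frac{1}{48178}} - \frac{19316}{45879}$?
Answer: $\frac{8384904909617}{213566745} \approx 39261.0$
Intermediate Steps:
$\frac{30348}{37240 \cdot \frac{1}{48178}} - \frac{19316}{45879} = \frac{30348}{\frac{18620}{24089}} - \frac{19316}{45879} = 30348 \cdot \frac{24089}{18620} - \frac{19316}{45879} = \frac{182763243}{4655} - \frac{19316}{45879} = \frac{8384904909617}{213566745}$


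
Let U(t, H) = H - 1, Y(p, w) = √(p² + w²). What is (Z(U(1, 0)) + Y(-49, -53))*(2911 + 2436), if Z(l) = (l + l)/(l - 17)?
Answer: 5347/9 + 5347*√5210 ≈ 3.8654e+5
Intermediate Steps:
U(t, H) = -1 + H
Z(l) = 2*l/(-17 + l) (Z(l) = (2*l)/(-17 + l) = 2*l/(-17 + l))
(Z(U(1, 0)) + Y(-49, -53))*(2911 + 2436) = (2*(-1 + 0)/(-17 + (-1 + 0)) + √((-49)² + (-53)²))*(2911 + 2436) = (2*(-1)/(-17 - 1) + √(2401 + 2809))*5347 = (2*(-1)/(-18) + √5210)*5347 = (2*(-1)*(-1/18) + √5210)*5347 = (⅑ + √5210)*5347 = 5347/9 + 5347*√5210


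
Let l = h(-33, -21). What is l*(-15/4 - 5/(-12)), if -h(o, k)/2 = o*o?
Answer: 7260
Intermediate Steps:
h(o, k) = -2*o² (h(o, k) = -2*o*o = -2*o²)
l = -2178 (l = -2*(-33)² = -2*1089 = -2178)
l*(-15/4 - 5/(-12)) = -2178*(-15/4 - 5/(-12)) = -2178*(-15*¼ - 5*(-1/12)) = -2178*(-15/4 + 5/12) = -2178*(-10/3) = 7260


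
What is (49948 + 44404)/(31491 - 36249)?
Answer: -47176/2379 ≈ -19.830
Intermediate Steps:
(49948 + 44404)/(31491 - 36249) = 94352/(-4758) = 94352*(-1/4758) = -47176/2379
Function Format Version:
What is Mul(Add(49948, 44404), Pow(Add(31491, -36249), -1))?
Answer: Rational(-47176, 2379) ≈ -19.830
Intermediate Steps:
Mul(Add(49948, 44404), Pow(Add(31491, -36249), -1)) = Mul(94352, Pow(-4758, -1)) = Mul(94352, Rational(-1, 4758)) = Rational(-47176, 2379)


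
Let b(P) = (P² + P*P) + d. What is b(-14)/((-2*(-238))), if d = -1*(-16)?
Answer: 6/7 ≈ 0.85714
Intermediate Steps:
d = 16
b(P) = 16 + 2*P² (b(P) = (P² + P*P) + 16 = (P² + P²) + 16 = 2*P² + 16 = 16 + 2*P²)
b(-14)/((-2*(-238))) = (16 + 2*(-14)²)/((-2*(-238))) = (16 + 2*196)/476 = (16 + 392)*(1/476) = 408*(1/476) = 6/7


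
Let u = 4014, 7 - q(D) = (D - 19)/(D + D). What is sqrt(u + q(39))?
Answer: sqrt(6115551)/39 ≈ 63.409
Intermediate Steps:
q(D) = 7 - (-19 + D)/(2*D) (q(D) = 7 - (D - 19)/(D + D) = 7 - (-19 + D)/(2*D))
sqrt(u + q(39)) = sqrt(4014 + (1/2)*(19 + 13*39)/39) = sqrt(4014 + (1/2)*(1/39)*(19 + 507)) = sqrt(4014 + (1/2)*(1/39)*526) = sqrt(4014 + 263/39) = sqrt(156809/39) = sqrt(6115551)/39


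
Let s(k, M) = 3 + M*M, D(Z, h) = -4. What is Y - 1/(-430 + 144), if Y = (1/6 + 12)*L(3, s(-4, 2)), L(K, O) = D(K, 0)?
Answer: -41753/858 ≈ -48.663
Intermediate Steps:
s(k, M) = 3 + M²
L(K, O) = -4
Y = -146/3 (Y = (1/6 + 12)*(-4) = (1*(⅙) + 12)*(-4) = (⅙ + 12)*(-4) = (73/6)*(-4) = -146/3 ≈ -48.667)
Y - 1/(-430 + 144) = -146/3 - 1/(-430 + 144) = -146/3 - 1/(-286) = -146/3 - 1*(-1/286) = -146/3 + 1/286 = -41753/858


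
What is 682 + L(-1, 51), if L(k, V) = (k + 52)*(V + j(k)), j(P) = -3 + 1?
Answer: 3181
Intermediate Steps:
j(P) = -2
L(k, V) = (-2 + V)*(52 + k) (L(k, V) = (k + 52)*(V - 2) = (52 + k)*(-2 + V) = (-2 + V)*(52 + k))
682 + L(-1, 51) = 682 + (-104 - 2*(-1) + 52*51 + 51*(-1)) = 682 + (-104 + 2 + 2652 - 51) = 682 + 2499 = 3181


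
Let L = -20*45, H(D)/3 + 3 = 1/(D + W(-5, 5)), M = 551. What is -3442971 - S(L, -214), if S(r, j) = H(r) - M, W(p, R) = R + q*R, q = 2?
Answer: -1015511244/295 ≈ -3.4424e+6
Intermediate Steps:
W(p, R) = 3*R (W(p, R) = R + 2*R = 3*R)
H(D) = -9 + 3/(15 + D) (H(D) = -9 + 3/(D + 3*5) = -9 + 3/(D + 15) = -9 + 3/(15 + D))
L = -900
S(r, j) = -551 + 3*(-44 - 3*r)/(15 + r) (S(r, j) = 3*(-44 - 3*r)/(15 + r) - 1*551 = 3*(-44 - 3*r)/(15 + r) - 551 = -551 + 3*(-44 - 3*r)/(15 + r))
-3442971 - S(L, -214) = -3442971 - (-8397 - 560*(-900))/(15 - 900) = -3442971 - (-8397 + 504000)/(-885) = -3442971 - (-1)*495603/885 = -3442971 - 1*(-165201/295) = -3442971 + 165201/295 = -1015511244/295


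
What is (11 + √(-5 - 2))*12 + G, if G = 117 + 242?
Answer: 491 + 12*I*√7 ≈ 491.0 + 31.749*I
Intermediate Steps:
G = 359
(11 + √(-5 - 2))*12 + G = (11 + √(-5 - 2))*12 + 359 = (11 + √(-7))*12 + 359 = (11 + I*√7)*12 + 359 = (132 + 12*I*√7) + 359 = 491 + 12*I*√7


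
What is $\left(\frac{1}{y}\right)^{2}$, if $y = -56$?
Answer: $\frac{1}{3136} \approx 0.00031888$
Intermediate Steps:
$\left(\frac{1}{y}\right)^{2} = \left(\frac{1}{-56}\right)^{2} = \left(- \frac{1}{56}\right)^{2} = \frac{1}{3136}$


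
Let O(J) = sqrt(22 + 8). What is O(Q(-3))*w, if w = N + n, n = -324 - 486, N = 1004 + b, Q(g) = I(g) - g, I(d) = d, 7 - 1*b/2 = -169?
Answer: 546*sqrt(30) ≈ 2990.6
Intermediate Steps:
b = 352 (b = 14 - 2*(-169) = 14 + 338 = 352)
Q(g) = 0 (Q(g) = g - g = 0)
O(J) = sqrt(30)
N = 1356 (N = 1004 + 352 = 1356)
n = -810
w = 546 (w = 1356 - 810 = 546)
O(Q(-3))*w = sqrt(30)*546 = 546*sqrt(30)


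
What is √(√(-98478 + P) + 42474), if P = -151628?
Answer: √(42474 + I*√250106) ≈ 206.1 + 1.213*I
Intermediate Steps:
√(√(-98478 + P) + 42474) = √(√(-98478 - 151628) + 42474) = √(√(-250106) + 42474) = √(I*√250106 + 42474) = √(42474 + I*√250106)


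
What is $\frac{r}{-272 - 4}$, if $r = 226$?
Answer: $- \frac{113}{138} \approx -0.81884$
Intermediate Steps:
$\frac{r}{-272 - 4} = \frac{226}{-272 - 4} = \frac{226}{-276} = 226 \left(- \frac{1}{276}\right) = - \frac{113}{138}$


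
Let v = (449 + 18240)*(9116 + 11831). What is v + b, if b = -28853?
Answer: 391449630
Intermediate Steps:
v = 391478483 (v = 18689*20947 = 391478483)
v + b = 391478483 - 28853 = 391449630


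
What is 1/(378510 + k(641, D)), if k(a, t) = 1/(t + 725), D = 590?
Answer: 1315/497740651 ≈ 2.6419e-6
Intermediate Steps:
k(a, t) = 1/(725 + t)
1/(378510 + k(641, D)) = 1/(378510 + 1/(725 + 590)) = 1/(378510 + 1/1315) = 1/(497740651/1315) = 1315/497740651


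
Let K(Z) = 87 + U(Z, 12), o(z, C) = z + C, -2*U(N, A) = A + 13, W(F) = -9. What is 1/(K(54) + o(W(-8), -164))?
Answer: -2/197 ≈ -0.010152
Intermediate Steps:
U(N, A) = -13/2 - A/2 (U(N, A) = -(A + 13)/2 = -(13 + A)/2 = -13/2 - A/2)
o(z, C) = C + z
K(Z) = 149/2 (K(Z) = 87 + (-13/2 - ½*12) = 87 + (-13/2 - 6) = 87 - 25/2 = 149/2)
1/(K(54) + o(W(-8), -164)) = 1/(149/2 + (-164 - 9)) = 1/(149/2 - 173) = 1/(-197/2) = -2/197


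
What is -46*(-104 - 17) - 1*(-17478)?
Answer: 23044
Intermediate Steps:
-46*(-104 - 17) - 1*(-17478) = -46*(-121) + 17478 = 5566 + 17478 = 23044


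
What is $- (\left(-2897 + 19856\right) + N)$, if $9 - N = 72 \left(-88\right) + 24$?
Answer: $-23280$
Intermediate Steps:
$N = 6321$ ($N = 9 - \left(72 \left(-88\right) + 24\right) = 9 - \left(-6336 + 24\right) = 9 - -6312 = 9 + 6312 = 6321$)
$- (\left(-2897 + 19856\right) + N) = - (\left(-2897 + 19856\right) + 6321) = - (16959 + 6321) = \left(-1\right) 23280 = -23280$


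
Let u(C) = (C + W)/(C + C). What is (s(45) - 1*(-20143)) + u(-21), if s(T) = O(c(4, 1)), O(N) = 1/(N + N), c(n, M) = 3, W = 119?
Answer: 120845/6 ≈ 20141.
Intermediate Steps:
u(C) = (119 + C)/(2*C) (u(C) = (C + 119)/(C + C) = (119 + C)/((2*C)) = (119 + C)*(1/(2*C)) = (119 + C)/(2*C))
O(N) = 1/(2*N)
s(T) = ⅙ (s(T) = (½)/3 = (½)*(⅓) = ⅙)
(s(45) - 1*(-20143)) + u(-21) = (⅙ - 1*(-20143)) + (½)*(119 - 21)/(-21) = (⅙ + 20143) + (½)*(-1/21)*98 = 120859/6 - 7/3 = 120845/6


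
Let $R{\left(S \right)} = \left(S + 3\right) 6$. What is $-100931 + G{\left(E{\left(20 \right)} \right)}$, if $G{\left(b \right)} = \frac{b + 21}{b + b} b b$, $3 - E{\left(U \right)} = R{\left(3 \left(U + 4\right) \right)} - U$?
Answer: $-14250$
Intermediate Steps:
$R{\left(S \right)} = 18 + 6 S$ ($R{\left(S \right)} = \left(3 + S\right) 6 = 18 + 6 S$)
$E{\left(U \right)} = -87 - 17 U$ ($E{\left(U \right)} = 3 - \left(\left(18 + 6 \cdot 3 \left(U + 4\right)\right) - U\right) = 3 - \left(\left(18 + 6 \cdot 3 \left(4 + U\right)\right) - U\right) = 3 - \left(\left(18 + 6 \left(12 + 3 U\right)\right) - U\right) = 3 - \left(\left(18 + \left(72 + 18 U\right)\right) - U\right) = 3 - \left(\left(90 + 18 U\right) - U\right) = 3 - \left(90 + 17 U\right) = -87 - 17 U$)
$G{\left(b \right)} = b \left(\frac{21}{2} + \frac{b}{2}\right)$ ($G{\left(b \right)} = \frac{21 + b}{2 b} b b = \left(\frac{21}{2} + \frac{b}{2}\right) b = b \left(\frac{21}{2} + \frac{b}{2}\right)$)
$-100931 + G{\left(E{\left(20 \right)} \right)} = -100931 + \frac{\left(-87 - 340\right) \left(21 - 427\right)}{2} = -100931 + \frac{1}{2} \left(-427\right) \left(21 - 427\right) = -100931 + \frac{1}{2} \left(-427\right) \left(-406\right) = -100931 + 86681 = -14250$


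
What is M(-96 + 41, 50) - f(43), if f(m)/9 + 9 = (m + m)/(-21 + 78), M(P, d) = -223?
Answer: -2956/19 ≈ -155.58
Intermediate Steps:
f(m) = -81 + 6*m/19 (f(m) = -81 + 9*((m + m)/(-21 + 78)) = -81 + 9*((2*m)/57) = -81 + 9*((2*m)*(1/57)) = -81 + 9*(2*m/57) = -81 + 6*m/19)
M(-96 + 41, 50) - f(43) = -223 - (-81 + (6/19)*43) = -223 - (-81 + 258/19) = -223 - 1*(-1281/19) = -223 + 1281/19 = -2956/19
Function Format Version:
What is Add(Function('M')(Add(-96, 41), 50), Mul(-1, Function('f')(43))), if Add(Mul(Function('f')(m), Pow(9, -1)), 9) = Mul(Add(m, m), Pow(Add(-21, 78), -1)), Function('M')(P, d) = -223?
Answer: Rational(-2956, 19) ≈ -155.58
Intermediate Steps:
Function('f')(m) = Add(-81, Mul(Rational(6, 19), m)) (Function('f')(m) = Add(-81, Mul(9, Mul(Add(m, m), Pow(Add(-21, 78), -1)))) = Add(-81, Mul(9, Mul(Mul(2, m), Pow(57, -1)))) = Add(-81, Mul(9, Mul(Mul(2, m), Rational(1, 57)))) = Add(-81, Mul(9, Mul(Rational(2, 57), m))) = Add(-81, Mul(Rational(6, 19), m)))
Add(Function('M')(Add(-96, 41), 50), Mul(-1, Function('f')(43))) = Add(-223, Mul(-1, Add(-81, Mul(Rational(6, 19), 43)))) = Add(-223, Mul(-1, Add(-81, Rational(258, 19)))) = Add(-223, Mul(-1, Rational(-1281, 19))) = Add(-223, Rational(1281, 19)) = Rational(-2956, 19)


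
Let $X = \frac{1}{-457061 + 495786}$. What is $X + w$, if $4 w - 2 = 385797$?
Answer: $\frac{14940066279}{154900} \approx 96450.0$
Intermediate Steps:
$X = \frac{1}{38725} \approx 2.5823 \cdot 10^{-5}$
$w = \frac{385799}{4}$ ($w = \frac{1}{2} + \frac{1}{4} \cdot 385797 = \frac{1}{2} + \frac{385797}{4} = \frac{385799}{4} \approx 96450.0$)
$X + w = \frac{1}{38725} + \frac{385799}{4} = \frac{14940066279}{154900}$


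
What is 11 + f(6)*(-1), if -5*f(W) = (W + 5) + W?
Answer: 72/5 ≈ 14.400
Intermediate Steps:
f(W) = -1 - 2*W/5 (f(W) = -((W + 5) + W)/5 = -((5 + W) + W)/5 = -(5 + 2*W)/5 = -1 - 2*W/5)
11 + f(6)*(-1) = 11 + (-1 - ⅖*6)*(-1) = 11 + (-1 - 12/5)*(-1) = 11 - 17/5*(-1) = 11 + 17/5 = 72/5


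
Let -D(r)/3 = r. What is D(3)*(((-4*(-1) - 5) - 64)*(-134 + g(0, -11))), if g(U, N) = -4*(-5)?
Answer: -66690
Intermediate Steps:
g(U, N) = 20
D(r) = -3*r
D(3)*(((-4*(-1) - 5) - 64)*(-134 + g(0, -11))) = (-3*3)*(((-4*(-1) - 5) - 64)*(-134 + 20)) = -9*((4 - 5) - 64)*(-114) = -9*(-1 - 64)*(-114) = -(-585)*(-114) = -9*7410 = -66690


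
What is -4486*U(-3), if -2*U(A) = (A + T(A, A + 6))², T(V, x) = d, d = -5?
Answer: 143552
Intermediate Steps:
T(V, x) = -5
U(A) = -(-5 + A)²/2 (U(A) = -(A - 5)²/2 = -(-5 + A)²/2)
-4486*U(-3) = -(-2243)*(-5 - 3)² = -(-2243)*(-8)² = -(-2243)*64 = -4486*(-32) = 143552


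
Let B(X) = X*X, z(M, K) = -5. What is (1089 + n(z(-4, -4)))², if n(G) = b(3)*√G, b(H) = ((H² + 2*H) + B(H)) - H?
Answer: 1183716 + 45738*I*√5 ≈ 1.1837e+6 + 1.0227e+5*I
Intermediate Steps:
B(X) = X²
b(H) = H + 2*H² (b(H) = ((H² + 2*H) + H²) - H = (2*H + 2*H²) - H = H + 2*H²)
n(G) = 21*√G (n(G) = (3*(1 + 2*3))*√G = (3*(1 + 6))*√G = (3*7)*√G = 21*√G)
(1089 + n(z(-4, -4)))² = (1089 + 21*√(-5))² = (1089 + 21*(I*√5))² = (1089 + 21*I*√5)²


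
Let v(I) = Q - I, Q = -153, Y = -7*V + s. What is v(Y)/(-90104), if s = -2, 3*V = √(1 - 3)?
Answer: 151/90104 - I*√2/38616 ≈ 0.0016758 - 3.6622e-5*I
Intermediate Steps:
V = I*√2/3 (V = √(1 - 3)/3 = √(-2)/3 = (I*√2)/3 = I*√2/3 ≈ 0.4714*I)
Y = -2 - 7*I*√2/3 (Y = -7*I*√2/3 - 2 = -2 - 7*I*√2/3 ≈ -2.0 - 3.2998*I)
v(I) = -153 - I
v(Y)/(-90104) = (-153 - (-2 - 7*I*√2/3))/(-90104) = (-153 + (2 + 7*I*√2/3))*(-1/90104) = (-151 + 7*I*√2/3)*(-1/90104) = 151/90104 - I*√2/38616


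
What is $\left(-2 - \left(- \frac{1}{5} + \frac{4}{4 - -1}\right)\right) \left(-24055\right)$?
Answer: $62543$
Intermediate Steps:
$\left(-2 - \left(- \frac{1}{5} + \frac{4}{4 - -1}\right)\right) \left(-24055\right) = \left(-2 - \left(- \frac{1}{5} + \frac{4}{4 + 1}\right)\right) \left(-24055\right) = \left(-2 + \left(- \frac{4}{5} + \frac{1}{5}\right)\right) \left(-24055\right) = \left(-2 - \frac{3}{5}\right) \left(-24055\right) = \left(- \frac{13}{5}\right) \left(-24055\right) = 62543$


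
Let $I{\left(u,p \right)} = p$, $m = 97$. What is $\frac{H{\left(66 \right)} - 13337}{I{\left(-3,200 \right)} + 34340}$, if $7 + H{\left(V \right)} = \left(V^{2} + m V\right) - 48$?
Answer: $- \frac{1317}{17270} \approx -0.076259$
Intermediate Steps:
$H{\left(V \right)} = -55 + V^{2} + 97 V$ ($H{\left(V \right)} = -7 - \left(48 - V^{2} - 97 V\right) = -7 + \left(-48 + V^{2} + 97 V\right) = -55 + V^{2} + 97 V$)
$\frac{H{\left(66 \right)} - 13337}{I{\left(-3,200 \right)} + 34340} = \frac{\left(-55 + 66^{2} + 97 \cdot 66\right) - 13337}{200 + 34340} = \frac{\left(-55 + 4356 + 6402\right) - 13337}{34540} = \left(10703 - 13337\right) \frac{1}{34540} = \left(-2634\right) \frac{1}{34540} = - \frac{1317}{17270}$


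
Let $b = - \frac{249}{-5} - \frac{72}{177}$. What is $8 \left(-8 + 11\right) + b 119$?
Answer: $\frac{1741029}{295} \approx 5901.8$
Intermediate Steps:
$b = \frac{14571}{295}$ ($b = \left(-249\right) \left(- \frac{1}{5}\right) - \frac{24}{59} = \frac{249}{5} - \frac{24}{59} = \frac{14571}{295} \approx 49.393$)
$8 \left(-8 + 11\right) + b 119 = 8 \left(-8 + 11\right) + \frac{14571}{295} \cdot 119 = 8 \cdot 3 + \frac{1733949}{295} = 24 + \frac{1733949}{295} = \frac{1741029}{295}$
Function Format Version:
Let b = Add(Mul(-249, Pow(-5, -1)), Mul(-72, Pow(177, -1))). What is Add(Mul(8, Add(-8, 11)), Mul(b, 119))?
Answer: Rational(1741029, 295) ≈ 5901.8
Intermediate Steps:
b = Rational(14571, 295) (b = Add(Mul(-249, Rational(-1, 5)), Mul(-72, Rational(1, 177))) = Add(Rational(249, 5), Rational(-24, 59)) = Rational(14571, 295) ≈ 49.393)
Add(Mul(8, Add(-8, 11)), Mul(b, 119)) = Add(Mul(8, Add(-8, 11)), Mul(Rational(14571, 295), 119)) = Add(Mul(8, 3), Rational(1733949, 295)) = Add(24, Rational(1733949, 295)) = Rational(1741029, 295)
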